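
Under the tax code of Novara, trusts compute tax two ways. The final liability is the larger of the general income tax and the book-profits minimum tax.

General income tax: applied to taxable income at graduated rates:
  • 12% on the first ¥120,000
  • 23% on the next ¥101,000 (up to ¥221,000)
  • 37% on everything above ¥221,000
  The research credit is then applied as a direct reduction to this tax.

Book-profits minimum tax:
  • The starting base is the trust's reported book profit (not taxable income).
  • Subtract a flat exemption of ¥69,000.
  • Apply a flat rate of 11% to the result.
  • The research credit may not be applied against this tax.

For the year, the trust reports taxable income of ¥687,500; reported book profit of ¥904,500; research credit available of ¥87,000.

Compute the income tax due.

Book-profits minimum tax:
  Base (reported book profit): ¥904,500
  Less exemption ¥69,000 → base ¥835,500
  ¥835,500 × 11% = ¥91,905

General income tax:
  ¥120,000 × 12% = ¥14,400
  ¥101,000 × 23% = ¥23,230
  ¥466,500 × 37% = ¥172,605
  → ¥210,235
  Less research credit ¥87,000 → ¥123,235

¥123,235 > ¥91,905, so the general income tax governs.

¥123,235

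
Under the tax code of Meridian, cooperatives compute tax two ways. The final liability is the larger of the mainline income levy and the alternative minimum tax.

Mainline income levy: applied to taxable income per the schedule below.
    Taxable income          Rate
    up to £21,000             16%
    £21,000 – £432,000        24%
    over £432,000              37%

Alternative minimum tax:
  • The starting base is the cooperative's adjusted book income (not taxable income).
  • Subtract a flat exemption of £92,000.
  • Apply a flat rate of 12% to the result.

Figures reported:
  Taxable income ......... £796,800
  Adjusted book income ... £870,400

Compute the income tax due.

£236,976

Alternative minimum tax:
  Base (adjusted book income): £870,400
  Less exemption £92,000 → base £778,400
  £778,400 × 12% = £93,408

Mainline income levy:
  £21,000 × 16% = £3,360
  £411,000 × 24% = £98,640
  £364,800 × 37% = £134,976
  → £236,976

£236,976 > £93,408, so the mainline income levy governs.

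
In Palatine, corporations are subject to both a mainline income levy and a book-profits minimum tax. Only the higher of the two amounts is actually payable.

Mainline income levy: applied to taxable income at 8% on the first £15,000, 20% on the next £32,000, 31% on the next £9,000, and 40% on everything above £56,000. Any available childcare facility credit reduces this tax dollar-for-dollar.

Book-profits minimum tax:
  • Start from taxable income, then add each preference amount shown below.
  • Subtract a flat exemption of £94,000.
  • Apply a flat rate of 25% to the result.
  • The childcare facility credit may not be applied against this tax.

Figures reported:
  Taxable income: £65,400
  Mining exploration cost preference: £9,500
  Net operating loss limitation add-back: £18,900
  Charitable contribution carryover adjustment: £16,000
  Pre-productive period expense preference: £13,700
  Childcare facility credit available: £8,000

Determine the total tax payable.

£7,375

Mainline income levy:
  £15,000 × 8% = £1,200
  £32,000 × 20% = £6,400
  £9,000 × 31% = £2,790
  £9,400 × 40% = £3,760
  → £14,150
  Less childcare facility credit £8,000 → £6,150

Book-profits minimum tax:
  Adjusted income: £65,400 + £9,500 + £18,900 + £16,000 + £13,700 = £123,500
  Less exemption £94,000 → base £29,500
  £29,500 × 25% = £7,375

£7,375 > £6,150, so the book-profits minimum tax is the binding amount.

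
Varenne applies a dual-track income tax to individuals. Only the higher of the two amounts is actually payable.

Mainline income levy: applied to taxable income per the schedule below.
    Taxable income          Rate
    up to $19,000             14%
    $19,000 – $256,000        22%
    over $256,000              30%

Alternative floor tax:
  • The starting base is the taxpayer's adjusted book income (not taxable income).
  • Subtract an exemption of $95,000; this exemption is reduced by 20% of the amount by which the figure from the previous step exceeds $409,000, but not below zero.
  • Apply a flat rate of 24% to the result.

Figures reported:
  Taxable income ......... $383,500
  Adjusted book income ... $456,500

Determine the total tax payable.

Mainline income levy:
  $19,000 × 14% = $2,660
  $237,000 × 22% = $52,140
  $127,500 × 30% = $38,250
  → $93,050

Alternative floor tax:
  Base (adjusted book income): $456,500
  Exemption: $95,000 − 20% × ($456,500 − $409,000) = $95,000 − $9,500 = $85,500
  Base: $456,500 − $85,500 = $371,000
  $371,000 × 24% = $89,040

$93,050 > $89,040, so the mainline income levy governs.

$93,050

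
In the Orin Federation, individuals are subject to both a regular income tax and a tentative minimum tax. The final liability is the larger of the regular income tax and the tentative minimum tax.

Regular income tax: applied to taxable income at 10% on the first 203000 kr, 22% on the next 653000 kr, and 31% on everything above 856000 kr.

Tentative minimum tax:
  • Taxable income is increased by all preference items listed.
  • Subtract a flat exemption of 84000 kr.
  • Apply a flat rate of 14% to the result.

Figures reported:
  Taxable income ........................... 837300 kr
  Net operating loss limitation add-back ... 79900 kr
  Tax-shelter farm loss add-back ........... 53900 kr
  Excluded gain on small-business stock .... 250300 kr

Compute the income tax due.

159846 kr

Regular income tax:
  203000 kr × 10% = 20300 kr
  634300 kr × 22% = 139546 kr
  → 159846 kr

Tentative minimum tax:
  Adjusted income: 837300 kr + 79900 kr + 53900 kr + 250300 kr = 1221400 kr
  Less exemption 84000 kr → base 1137400 kr
  1137400 kr × 14% = 159236 kr

159846 kr > 159236 kr, so the regular income tax governs.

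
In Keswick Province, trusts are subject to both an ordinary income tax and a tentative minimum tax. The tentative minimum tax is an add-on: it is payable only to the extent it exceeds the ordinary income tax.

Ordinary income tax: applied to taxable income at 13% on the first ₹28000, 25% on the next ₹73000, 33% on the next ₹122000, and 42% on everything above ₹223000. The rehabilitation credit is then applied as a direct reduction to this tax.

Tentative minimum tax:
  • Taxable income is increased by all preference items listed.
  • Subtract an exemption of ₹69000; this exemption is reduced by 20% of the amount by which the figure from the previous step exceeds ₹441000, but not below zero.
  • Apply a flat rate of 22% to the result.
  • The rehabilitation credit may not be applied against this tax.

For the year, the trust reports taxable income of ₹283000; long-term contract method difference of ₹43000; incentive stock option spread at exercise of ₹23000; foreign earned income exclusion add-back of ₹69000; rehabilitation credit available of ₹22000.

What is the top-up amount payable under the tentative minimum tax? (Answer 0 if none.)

₹11430

Tentative minimum tax:
  Adjusted income: ₹283000 + ₹43000 + ₹23000 + ₹69000 = ₹418000
  Exemption: ₹418000 ≤ ₹441000, so full ₹69000 applies
  Base: ₹418000 − ₹69000 = ₹349000
  ₹349000 × 22% = ₹76780

Ordinary income tax:
  ₹28000 × 13% = ₹3640
  ₹73000 × 25% = ₹18250
  ₹122000 × 33% = ₹40260
  ₹60000 × 42% = ₹25200
  → ₹87350
  Less rehabilitation credit ₹22000 → ₹65350

Excess of tentative minimum tax over ordinary income tax: ₹76780 − ₹65350 = ₹11430.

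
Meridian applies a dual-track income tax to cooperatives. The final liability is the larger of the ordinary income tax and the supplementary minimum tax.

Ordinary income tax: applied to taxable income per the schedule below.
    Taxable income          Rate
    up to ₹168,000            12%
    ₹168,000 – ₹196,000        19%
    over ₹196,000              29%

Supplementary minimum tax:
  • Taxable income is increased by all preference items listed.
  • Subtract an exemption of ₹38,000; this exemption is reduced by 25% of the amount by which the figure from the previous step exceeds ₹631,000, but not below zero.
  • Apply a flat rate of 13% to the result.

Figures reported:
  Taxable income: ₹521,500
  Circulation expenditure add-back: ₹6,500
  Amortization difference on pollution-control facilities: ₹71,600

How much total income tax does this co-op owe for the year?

Ordinary income tax:
  ₹168,000 × 12% = ₹20,160
  ₹28,000 × 19% = ₹5,320
  ₹325,500 × 29% = ₹94,395
  → ₹119,875

Supplementary minimum tax:
  Adjusted income: ₹521,500 + ₹6,500 + ₹71,600 = ₹599,600
  Exemption: ₹599,600 ≤ ₹631,000, so full ₹38,000 applies
  Base: ₹599,600 − ₹38,000 = ₹561,600
  ₹561,600 × 13% = ₹73,008

₹119,875 > ₹73,008, so the ordinary income tax governs.

₹119,875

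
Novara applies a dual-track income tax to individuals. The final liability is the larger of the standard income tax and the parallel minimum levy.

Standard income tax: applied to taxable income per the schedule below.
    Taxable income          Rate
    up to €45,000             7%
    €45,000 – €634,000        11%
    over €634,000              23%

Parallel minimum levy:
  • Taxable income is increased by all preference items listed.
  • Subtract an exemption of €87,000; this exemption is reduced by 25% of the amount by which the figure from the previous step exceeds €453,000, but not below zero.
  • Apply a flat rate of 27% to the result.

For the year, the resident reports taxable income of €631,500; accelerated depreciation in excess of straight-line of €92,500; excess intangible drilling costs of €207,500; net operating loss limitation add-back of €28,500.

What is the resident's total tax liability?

€259,200

Standard income tax:
  €45,000 × 7% = €3,150
  €586,500 × 11% = €64,515
  → €67,665

Parallel minimum levy:
  Adjusted income: €631,500 + €92,500 + €207,500 + €28,500 = €960,000
  Exemption: 25% × (€960,000 − €453,000) = €126,750 ≥ €87,000, so the exemption is fully phased out
  Base: €960,000 − €0 = €960,000
  €960,000 × 27% = €259,200

€259,200 > €67,665, so the parallel minimum levy is the binding amount.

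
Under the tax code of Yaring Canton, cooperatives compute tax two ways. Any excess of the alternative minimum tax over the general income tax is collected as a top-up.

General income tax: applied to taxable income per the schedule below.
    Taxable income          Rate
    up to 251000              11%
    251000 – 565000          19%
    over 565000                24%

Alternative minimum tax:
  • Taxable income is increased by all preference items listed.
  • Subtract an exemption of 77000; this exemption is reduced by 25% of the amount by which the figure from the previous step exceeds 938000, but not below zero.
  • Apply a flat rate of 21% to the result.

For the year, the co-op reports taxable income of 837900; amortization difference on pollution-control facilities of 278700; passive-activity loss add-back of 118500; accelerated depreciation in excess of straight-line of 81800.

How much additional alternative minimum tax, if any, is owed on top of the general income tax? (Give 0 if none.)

General income tax:
  251000 × 11% = 27610
  314000 × 19% = 59660
  272900 × 24% = 65496
  → 152766

Alternative minimum tax:
  Adjusted income: 837900 + 278700 + 118500 + 81800 = 1316900
  Exemption: 25% × (1316900 − 938000) = 94725 ≥ 77000, so the exemption is fully phased out
  Base: 1316900 − 0 = 1316900
  1316900 × 21% = 276549

Excess of alternative minimum tax over general income tax: 276549 − 152766 = 123783.

123783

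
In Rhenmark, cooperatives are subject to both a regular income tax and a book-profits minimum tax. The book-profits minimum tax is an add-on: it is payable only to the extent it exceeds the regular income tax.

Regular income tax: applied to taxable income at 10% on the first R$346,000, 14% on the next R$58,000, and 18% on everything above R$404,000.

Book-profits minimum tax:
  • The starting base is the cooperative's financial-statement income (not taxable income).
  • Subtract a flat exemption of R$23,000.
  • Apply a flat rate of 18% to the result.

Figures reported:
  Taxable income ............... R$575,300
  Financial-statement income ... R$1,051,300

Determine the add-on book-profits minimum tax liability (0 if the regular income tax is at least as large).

Regular income tax:
  R$346,000 × 10% = R$34,600
  R$58,000 × 14% = R$8,120
  R$171,300 × 18% = R$30,834
  → R$73,554

Book-profits minimum tax:
  Base (financial-statement income): R$1,051,300
  Less exemption R$23,000 → base R$1,028,300
  R$1,028,300 × 18% = R$185,094

Excess of book-profits minimum tax over regular income tax: R$185,094 − R$73,554 = R$111,540.

R$111,540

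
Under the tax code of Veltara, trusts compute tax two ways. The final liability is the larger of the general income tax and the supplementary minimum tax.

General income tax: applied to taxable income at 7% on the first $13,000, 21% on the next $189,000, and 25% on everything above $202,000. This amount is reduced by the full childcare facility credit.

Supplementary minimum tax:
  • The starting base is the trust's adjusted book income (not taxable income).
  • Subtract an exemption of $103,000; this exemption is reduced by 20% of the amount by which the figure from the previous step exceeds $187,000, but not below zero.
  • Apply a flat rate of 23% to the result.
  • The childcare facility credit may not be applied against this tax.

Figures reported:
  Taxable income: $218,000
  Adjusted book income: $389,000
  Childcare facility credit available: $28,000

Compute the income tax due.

General income tax:
  $13,000 × 7% = $910
  $189,000 × 21% = $39,690
  $16,000 × 25% = $4,000
  → $44,600
  Less childcare facility credit $28,000 → $16,600

Supplementary minimum tax:
  Base (adjusted book income): $389,000
  Exemption: $103,000 − 20% × ($389,000 − $187,000) = $103,000 − $40,400 = $62,600
  Base: $389,000 − $62,600 = $326,400
  $326,400 × 23% = $75,072

$75,072 > $16,600, so the supplementary minimum tax is the binding amount.

$75,072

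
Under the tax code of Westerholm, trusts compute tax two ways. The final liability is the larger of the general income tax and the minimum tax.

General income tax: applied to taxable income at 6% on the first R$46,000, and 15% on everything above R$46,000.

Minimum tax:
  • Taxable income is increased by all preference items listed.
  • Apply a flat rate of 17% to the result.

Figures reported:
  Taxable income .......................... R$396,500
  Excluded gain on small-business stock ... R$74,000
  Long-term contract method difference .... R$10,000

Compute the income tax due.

General income tax:
  R$46,000 × 6% = R$2,760
  R$350,500 × 15% = R$52,575
  → R$55,335

Minimum tax:
  Adjusted income: R$396,500 + R$74,000 + R$10,000 = R$480,500
  R$480,500 × 17% = R$81,685

R$81,685 > R$55,335, so the minimum tax is the binding amount.

R$81,685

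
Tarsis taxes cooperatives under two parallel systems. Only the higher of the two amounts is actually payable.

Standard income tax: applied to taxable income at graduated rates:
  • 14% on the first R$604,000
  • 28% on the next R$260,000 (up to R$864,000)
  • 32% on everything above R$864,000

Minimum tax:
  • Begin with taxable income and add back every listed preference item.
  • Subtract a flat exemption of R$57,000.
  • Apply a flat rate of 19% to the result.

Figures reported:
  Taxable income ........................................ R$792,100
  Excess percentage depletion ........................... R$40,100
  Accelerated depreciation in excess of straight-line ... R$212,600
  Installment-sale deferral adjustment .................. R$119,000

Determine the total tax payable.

Standard income tax:
  R$604,000 × 14% = R$84,560
  R$188,100 × 28% = R$52,668
  → R$137,228

Minimum tax:
  Adjusted income: R$792,100 + R$40,100 + R$212,600 + R$119,000 = R$1,163,800
  Less exemption R$57,000 → base R$1,106,800
  R$1,106,800 × 19% = R$210,292

R$210,292 > R$137,228, so the minimum tax is the binding amount.

R$210,292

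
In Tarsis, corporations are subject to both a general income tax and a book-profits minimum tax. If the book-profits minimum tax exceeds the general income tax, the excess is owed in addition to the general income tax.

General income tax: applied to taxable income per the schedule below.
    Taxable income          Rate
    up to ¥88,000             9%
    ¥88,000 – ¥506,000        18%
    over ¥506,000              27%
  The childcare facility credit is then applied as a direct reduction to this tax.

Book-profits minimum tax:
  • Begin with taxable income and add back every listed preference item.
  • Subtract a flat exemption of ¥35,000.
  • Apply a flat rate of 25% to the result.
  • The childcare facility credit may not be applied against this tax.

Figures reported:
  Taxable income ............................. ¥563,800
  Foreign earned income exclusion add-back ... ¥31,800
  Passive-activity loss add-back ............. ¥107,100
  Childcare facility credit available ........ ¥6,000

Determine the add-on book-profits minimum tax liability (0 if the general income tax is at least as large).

¥74,159

General income tax:
  ¥88,000 × 9% = ¥7,920
  ¥418,000 × 18% = ¥75,240
  ¥57,800 × 27% = ¥15,606
  → ¥98,766
  Less childcare facility credit ¥6,000 → ¥92,766

Book-profits minimum tax:
  Adjusted income: ¥563,800 + ¥31,800 + ¥107,100 = ¥702,700
  Less exemption ¥35,000 → base ¥667,700
  ¥667,700 × 25% = ¥166,925

Excess of book-profits minimum tax over general income tax: ¥166,925 − ¥92,766 = ¥74,159.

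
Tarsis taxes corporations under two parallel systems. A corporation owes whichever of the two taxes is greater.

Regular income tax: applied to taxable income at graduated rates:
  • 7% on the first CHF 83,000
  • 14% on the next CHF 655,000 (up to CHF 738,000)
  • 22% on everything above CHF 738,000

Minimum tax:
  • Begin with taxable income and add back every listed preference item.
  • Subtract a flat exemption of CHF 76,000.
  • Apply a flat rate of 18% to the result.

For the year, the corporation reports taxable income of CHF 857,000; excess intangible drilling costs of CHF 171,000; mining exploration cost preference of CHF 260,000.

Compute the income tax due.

CHF 218,160

Regular income tax:
  CHF 83,000 × 7% = CHF 5,810
  CHF 655,000 × 14% = CHF 91,700
  CHF 119,000 × 22% = CHF 26,180
  → CHF 123,690

Minimum tax:
  Adjusted income: CHF 857,000 + CHF 171,000 + CHF 260,000 = CHF 1,288,000
  Less exemption CHF 76,000 → base CHF 1,212,000
  CHF 1,212,000 × 18% = CHF 218,160

CHF 218,160 > CHF 123,690, so the minimum tax is the binding amount.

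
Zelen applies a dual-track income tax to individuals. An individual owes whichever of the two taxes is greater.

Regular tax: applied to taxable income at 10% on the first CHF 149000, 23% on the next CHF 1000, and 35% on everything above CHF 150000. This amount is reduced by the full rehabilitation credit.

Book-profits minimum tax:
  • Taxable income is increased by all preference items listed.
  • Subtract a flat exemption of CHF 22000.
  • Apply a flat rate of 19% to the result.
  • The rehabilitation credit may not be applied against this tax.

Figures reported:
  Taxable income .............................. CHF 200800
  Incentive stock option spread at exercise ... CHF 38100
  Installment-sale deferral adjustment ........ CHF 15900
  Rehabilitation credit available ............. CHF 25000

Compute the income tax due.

CHF 44232

Regular tax:
  CHF 149000 × 10% = CHF 14900
  CHF 1000 × 23% = CHF 230
  CHF 50800 × 35% = CHF 17780
  → CHF 32910
  Less rehabilitation credit CHF 25000 → CHF 7910

Book-profits minimum tax:
  Adjusted income: CHF 200800 + CHF 38100 + CHF 15900 = CHF 254800
  Less exemption CHF 22000 → base CHF 232800
  CHF 232800 × 19% = CHF 44232

CHF 44232 > CHF 7910, so the book-profits minimum tax is the binding amount.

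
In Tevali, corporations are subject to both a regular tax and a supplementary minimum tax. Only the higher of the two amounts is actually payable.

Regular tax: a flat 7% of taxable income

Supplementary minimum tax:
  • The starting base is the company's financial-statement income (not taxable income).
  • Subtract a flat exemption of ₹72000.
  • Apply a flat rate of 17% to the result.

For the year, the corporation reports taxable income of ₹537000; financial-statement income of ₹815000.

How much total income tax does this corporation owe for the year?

₹126310

Supplementary minimum tax:
  Base (financial-statement income): ₹815000
  Less exemption ₹72000 → base ₹743000
  ₹743000 × 17% = ₹126310

Regular tax:
  ₹537000 × 7% = ₹37590

₹126310 > ₹37590, so the supplementary minimum tax is the binding amount.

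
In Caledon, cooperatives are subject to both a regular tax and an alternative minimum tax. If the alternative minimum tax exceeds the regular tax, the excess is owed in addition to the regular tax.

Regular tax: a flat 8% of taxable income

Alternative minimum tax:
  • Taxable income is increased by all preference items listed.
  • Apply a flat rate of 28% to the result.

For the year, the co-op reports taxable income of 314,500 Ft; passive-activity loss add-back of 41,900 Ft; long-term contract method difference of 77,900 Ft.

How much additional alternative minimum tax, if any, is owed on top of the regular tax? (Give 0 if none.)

Alternative minimum tax:
  Adjusted income: 314,500 Ft + 41,900 Ft + 77,900 Ft = 434,300 Ft
  434,300 Ft × 28% = 121,604 Ft

Regular tax:
  314,500 Ft × 8% = 25,160 Ft

Excess of alternative minimum tax over regular tax: 121,604 Ft − 25,160 Ft = 96,444 Ft.

96,444 Ft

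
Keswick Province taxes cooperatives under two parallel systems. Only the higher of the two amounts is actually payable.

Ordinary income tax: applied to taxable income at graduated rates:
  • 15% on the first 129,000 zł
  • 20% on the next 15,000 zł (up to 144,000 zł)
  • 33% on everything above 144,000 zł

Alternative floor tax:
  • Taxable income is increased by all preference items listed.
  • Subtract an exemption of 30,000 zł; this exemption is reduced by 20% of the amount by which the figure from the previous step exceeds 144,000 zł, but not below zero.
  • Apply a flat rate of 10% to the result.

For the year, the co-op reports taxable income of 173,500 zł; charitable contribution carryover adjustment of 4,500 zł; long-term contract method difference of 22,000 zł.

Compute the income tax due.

32,085 zł

Alternative floor tax:
  Adjusted income: 173,500 zł + 4,500 zł + 22,000 zł = 200,000 zł
  Exemption: 30,000 zł − 20% × (200,000 zł − 144,000 zł) = 30,000 zł − 11,200 zł = 18,800 zł
  Base: 200,000 zł − 18,800 zł = 181,200 zł
  181,200 zł × 10% = 18,120 zł

Ordinary income tax:
  129,000 zł × 15% = 19,350 zł
  15,000 zł × 20% = 3,000 zł
  29,500 zł × 33% = 9,735 zł
  → 32,085 zł

32,085 zł > 18,120 zł, so the ordinary income tax governs.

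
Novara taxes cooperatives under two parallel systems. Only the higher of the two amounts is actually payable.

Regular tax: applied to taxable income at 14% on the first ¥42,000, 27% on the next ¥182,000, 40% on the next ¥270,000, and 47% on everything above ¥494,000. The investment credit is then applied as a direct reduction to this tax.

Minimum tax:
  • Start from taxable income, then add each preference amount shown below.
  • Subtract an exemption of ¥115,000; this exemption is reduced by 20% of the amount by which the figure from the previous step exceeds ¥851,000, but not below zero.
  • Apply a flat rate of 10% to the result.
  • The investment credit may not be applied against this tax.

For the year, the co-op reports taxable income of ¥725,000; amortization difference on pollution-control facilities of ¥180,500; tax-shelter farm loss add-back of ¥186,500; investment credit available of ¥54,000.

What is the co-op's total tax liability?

¥217,590

Minimum tax:
  Adjusted income: ¥725,000 + ¥180,500 + ¥186,500 = ¥1,092,000
  Exemption: ¥115,000 − 20% × (¥1,092,000 − ¥851,000) = ¥115,000 − ¥48,200 = ¥66,800
  Base: ¥1,092,000 − ¥66,800 = ¥1,025,200
  ¥1,025,200 × 10% = ¥102,520

Regular tax:
  ¥42,000 × 14% = ¥5,880
  ¥182,000 × 27% = ¥49,140
  ¥270,000 × 40% = ¥108,000
  ¥231,000 × 47% = ¥108,570
  → ¥271,590
  Less investment credit ¥54,000 → ¥217,590

¥217,590 > ¥102,520, so the regular tax governs.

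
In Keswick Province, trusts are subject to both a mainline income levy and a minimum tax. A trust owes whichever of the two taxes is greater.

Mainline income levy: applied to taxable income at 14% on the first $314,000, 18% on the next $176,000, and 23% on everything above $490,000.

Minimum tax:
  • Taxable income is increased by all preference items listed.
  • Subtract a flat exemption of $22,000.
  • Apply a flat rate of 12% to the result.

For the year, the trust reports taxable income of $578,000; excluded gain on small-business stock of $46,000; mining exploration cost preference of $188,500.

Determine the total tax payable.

Minimum tax:
  Adjusted income: $578,000 + $46,000 + $188,500 = $812,500
  Less exemption $22,000 → base $790,500
  $790,500 × 12% = $94,860

Mainline income levy:
  $314,000 × 14% = $43,960
  $176,000 × 18% = $31,680
  $88,000 × 23% = $20,240
  → $95,880

$95,880 > $94,860, so the mainline income levy governs.

$95,880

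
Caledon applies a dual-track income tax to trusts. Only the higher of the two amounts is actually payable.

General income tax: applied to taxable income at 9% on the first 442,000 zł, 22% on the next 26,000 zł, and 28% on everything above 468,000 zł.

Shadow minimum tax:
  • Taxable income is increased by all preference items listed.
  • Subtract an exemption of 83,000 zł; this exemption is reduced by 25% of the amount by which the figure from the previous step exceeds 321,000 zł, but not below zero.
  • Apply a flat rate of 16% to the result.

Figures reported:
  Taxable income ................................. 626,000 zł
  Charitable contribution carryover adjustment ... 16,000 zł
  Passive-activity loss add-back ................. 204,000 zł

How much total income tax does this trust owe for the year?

General income tax:
  442,000 zł × 9% = 39,780 zł
  26,000 zł × 22% = 5,720 zł
  158,000 zł × 28% = 44,240 zł
  → 89,740 zł

Shadow minimum tax:
  Adjusted income: 626,000 zł + 16,000 zł + 204,000 zł = 846,000 zł
  Exemption: 25% × (846,000 zł − 321,000 zł) = 131,250 zł ≥ 83,000 zł, so the exemption is fully phased out
  Base: 846,000 zł − 0 zł = 846,000 zł
  846,000 zł × 16% = 135,360 zł

135,360 zł > 89,740 zł, so the shadow minimum tax is the binding amount.

135,360 zł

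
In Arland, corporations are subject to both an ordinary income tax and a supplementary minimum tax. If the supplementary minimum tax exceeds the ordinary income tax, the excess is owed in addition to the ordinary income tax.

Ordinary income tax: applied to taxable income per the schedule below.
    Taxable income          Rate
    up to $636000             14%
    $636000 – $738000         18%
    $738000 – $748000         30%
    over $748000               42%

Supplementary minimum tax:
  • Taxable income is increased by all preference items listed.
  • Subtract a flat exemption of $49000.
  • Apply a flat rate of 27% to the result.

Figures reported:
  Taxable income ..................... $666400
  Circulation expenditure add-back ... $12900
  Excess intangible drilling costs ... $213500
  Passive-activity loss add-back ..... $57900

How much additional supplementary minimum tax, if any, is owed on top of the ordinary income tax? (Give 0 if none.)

$148947

Supplementary minimum tax:
  Adjusted income: $666400 + $12900 + $213500 + $57900 = $950700
  Less exemption $49000 → base $901700
  $901700 × 27% = $243459

Ordinary income tax:
  $636000 × 14% = $89040
  $30400 × 18% = $5472
  → $94512

Excess of supplementary minimum tax over ordinary income tax: $243459 − $94512 = $148947.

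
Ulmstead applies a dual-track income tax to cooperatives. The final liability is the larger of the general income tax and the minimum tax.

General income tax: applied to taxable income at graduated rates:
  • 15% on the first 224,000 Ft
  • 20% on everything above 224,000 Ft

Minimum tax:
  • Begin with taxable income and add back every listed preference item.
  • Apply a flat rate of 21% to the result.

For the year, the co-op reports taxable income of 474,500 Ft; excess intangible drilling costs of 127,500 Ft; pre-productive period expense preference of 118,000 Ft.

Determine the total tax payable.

General income tax:
  224,000 Ft × 15% = 33,600 Ft
  250,500 Ft × 20% = 50,100 Ft
  → 83,700 Ft

Minimum tax:
  Adjusted income: 474,500 Ft + 127,500 Ft + 118,000 Ft = 720,000 Ft
  720,000 Ft × 21% = 151,200 Ft

151,200 Ft > 83,700 Ft, so the minimum tax is the binding amount.

151,200 Ft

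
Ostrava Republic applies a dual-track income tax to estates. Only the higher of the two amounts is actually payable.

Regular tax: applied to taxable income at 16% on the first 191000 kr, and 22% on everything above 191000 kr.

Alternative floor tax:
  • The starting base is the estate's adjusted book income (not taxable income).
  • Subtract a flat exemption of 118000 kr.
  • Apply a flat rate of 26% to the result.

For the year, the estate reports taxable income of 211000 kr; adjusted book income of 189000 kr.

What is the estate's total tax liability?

34960 kr

Regular tax:
  191000 kr × 16% = 30560 kr
  20000 kr × 22% = 4400 kr
  → 34960 kr

Alternative floor tax:
  Base (adjusted book income): 189000 kr
  Less exemption 118000 kr → base 71000 kr
  71000 kr × 26% = 18460 kr

34960 kr > 18460 kr, so the regular tax governs.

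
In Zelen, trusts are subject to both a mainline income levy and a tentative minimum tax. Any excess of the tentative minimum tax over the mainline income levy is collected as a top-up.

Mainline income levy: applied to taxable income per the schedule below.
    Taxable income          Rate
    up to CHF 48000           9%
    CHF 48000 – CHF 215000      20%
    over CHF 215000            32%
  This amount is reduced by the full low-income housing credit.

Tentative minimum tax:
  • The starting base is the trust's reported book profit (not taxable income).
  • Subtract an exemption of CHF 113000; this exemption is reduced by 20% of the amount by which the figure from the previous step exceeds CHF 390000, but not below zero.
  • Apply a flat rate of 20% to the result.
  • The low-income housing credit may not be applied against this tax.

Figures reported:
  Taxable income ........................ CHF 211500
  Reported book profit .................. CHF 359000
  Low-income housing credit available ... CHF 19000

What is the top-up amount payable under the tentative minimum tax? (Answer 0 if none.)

Tentative minimum tax:
  Base (reported book profit): CHF 359000
  Exemption: CHF 359000 ≤ CHF 390000, so full CHF 113000 applies
  Base: CHF 359000 − CHF 113000 = CHF 246000
  CHF 246000 × 20% = CHF 49200

Mainline income levy:
  CHF 48000 × 9% = CHF 4320
  CHF 163500 × 20% = CHF 32700
  → CHF 37020
  Less low-income housing credit CHF 19000 → CHF 18020

Excess of tentative minimum tax over mainline income levy: CHF 49200 − CHF 18020 = CHF 31180.

CHF 31180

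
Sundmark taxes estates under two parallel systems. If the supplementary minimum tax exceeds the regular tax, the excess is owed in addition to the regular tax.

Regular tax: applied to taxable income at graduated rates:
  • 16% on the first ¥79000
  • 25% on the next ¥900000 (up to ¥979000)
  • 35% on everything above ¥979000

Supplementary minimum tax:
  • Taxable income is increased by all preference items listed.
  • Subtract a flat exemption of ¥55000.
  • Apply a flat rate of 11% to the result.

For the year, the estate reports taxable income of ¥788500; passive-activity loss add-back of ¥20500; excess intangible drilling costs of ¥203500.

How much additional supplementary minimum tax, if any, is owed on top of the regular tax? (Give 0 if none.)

Regular tax:
  ¥79000 × 16% = ¥12640
  ¥709500 × 25% = ¥177375
  → ¥190015

Supplementary minimum tax:
  Adjusted income: ¥788500 + ¥20500 + ¥203500 = ¥1012500
  Less exemption ¥55000 → base ¥957500
  ¥957500 × 11% = ¥105325

¥105325 ≤ ¥190015, so no add-on is due.

¥0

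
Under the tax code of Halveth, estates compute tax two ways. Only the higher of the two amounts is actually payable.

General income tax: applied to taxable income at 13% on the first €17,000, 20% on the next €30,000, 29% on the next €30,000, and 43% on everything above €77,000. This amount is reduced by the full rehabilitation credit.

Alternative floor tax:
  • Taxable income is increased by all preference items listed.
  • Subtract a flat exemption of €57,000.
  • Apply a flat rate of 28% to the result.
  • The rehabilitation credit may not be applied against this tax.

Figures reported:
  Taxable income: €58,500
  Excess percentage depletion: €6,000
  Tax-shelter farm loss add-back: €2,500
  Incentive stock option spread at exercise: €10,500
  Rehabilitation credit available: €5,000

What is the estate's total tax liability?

€6,545

General income tax:
  €17,000 × 13% = €2,210
  €30,000 × 20% = €6,000
  €11,500 × 29% = €3,335
  → €11,545
  Less rehabilitation credit €5,000 → €6,545

Alternative floor tax:
  Adjusted income: €58,500 + €6,000 + €2,500 + €10,500 = €77,500
  Less exemption €57,000 → base €20,500
  €20,500 × 28% = €5,740

€6,545 > €5,740, so the general income tax governs.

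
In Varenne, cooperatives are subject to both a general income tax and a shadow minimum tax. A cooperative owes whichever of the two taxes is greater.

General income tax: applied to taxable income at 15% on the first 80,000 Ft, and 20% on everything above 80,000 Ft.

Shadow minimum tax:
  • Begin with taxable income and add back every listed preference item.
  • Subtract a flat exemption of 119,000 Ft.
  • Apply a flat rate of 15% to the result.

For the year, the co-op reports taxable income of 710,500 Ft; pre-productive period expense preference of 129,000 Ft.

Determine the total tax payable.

138,100 Ft

Shadow minimum tax:
  Adjusted income: 710,500 Ft + 129,000 Ft = 839,500 Ft
  Less exemption 119,000 Ft → base 720,500 Ft
  720,500 Ft × 15% = 108,075 Ft

General income tax:
  80,000 Ft × 15% = 12,000 Ft
  630,500 Ft × 20% = 126,100 Ft
  → 138,100 Ft

138,100 Ft > 108,075 Ft, so the general income tax governs.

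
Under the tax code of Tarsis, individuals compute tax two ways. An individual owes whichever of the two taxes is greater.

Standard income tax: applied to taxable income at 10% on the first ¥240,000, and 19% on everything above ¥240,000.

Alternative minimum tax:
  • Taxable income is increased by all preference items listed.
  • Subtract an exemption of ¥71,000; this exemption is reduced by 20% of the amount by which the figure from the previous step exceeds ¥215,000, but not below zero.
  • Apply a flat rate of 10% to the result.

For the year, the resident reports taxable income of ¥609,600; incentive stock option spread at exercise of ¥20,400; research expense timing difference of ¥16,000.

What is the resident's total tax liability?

Standard income tax:
  ¥240,000 × 10% = ¥24,000
  ¥369,600 × 19% = ¥70,224
  → ¥94,224

Alternative minimum tax:
  Adjusted income: ¥609,600 + ¥20,400 + ¥16,000 = ¥646,000
  Exemption: 20% × (¥646,000 − ¥215,000) = ¥86,200 ≥ ¥71,000, so the exemption is fully phased out
  Base: ¥646,000 − ¥0 = ¥646,000
  ¥646,000 × 10% = ¥64,600

¥94,224 > ¥64,600, so the standard income tax governs.

¥94,224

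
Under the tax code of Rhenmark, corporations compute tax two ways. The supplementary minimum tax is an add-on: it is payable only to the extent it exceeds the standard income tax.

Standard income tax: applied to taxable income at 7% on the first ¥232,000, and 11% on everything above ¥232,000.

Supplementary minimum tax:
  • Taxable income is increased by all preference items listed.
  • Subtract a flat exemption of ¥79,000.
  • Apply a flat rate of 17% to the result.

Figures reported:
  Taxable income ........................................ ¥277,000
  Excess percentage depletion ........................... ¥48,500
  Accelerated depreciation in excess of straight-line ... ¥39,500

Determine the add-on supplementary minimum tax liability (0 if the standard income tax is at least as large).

Supplementary minimum tax:
  Adjusted income: ¥277,000 + ¥48,500 + ¥39,500 = ¥365,000
  Less exemption ¥79,000 → base ¥286,000
  ¥286,000 × 17% = ¥48,620

Standard income tax:
  ¥232,000 × 7% = ¥16,240
  ¥45,000 × 11% = ¥4,950
  → ¥21,190

Excess of supplementary minimum tax over standard income tax: ¥48,620 − ¥21,190 = ¥27,430.

¥27,430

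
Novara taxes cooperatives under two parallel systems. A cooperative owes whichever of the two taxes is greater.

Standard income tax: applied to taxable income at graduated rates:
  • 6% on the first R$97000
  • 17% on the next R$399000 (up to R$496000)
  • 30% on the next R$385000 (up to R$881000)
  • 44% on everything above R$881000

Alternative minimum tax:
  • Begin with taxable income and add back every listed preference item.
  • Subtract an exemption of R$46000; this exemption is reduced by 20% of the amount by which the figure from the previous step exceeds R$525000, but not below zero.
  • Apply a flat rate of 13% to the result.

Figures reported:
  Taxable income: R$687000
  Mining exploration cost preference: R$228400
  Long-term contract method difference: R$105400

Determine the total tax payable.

R$132704

Standard income tax:
  R$97000 × 6% = R$5820
  R$399000 × 17% = R$67830
  R$191000 × 30% = R$57300
  → R$130950

Alternative minimum tax:
  Adjusted income: R$687000 + R$228400 + R$105400 = R$1020800
  Exemption: 20% × (R$1020800 − R$525000) = R$99160 ≥ R$46000, so the exemption is fully phased out
  Base: R$1020800 − R$0 = R$1020800
  R$1020800 × 13% = R$132704

R$132704 > R$130950, so the alternative minimum tax is the binding amount.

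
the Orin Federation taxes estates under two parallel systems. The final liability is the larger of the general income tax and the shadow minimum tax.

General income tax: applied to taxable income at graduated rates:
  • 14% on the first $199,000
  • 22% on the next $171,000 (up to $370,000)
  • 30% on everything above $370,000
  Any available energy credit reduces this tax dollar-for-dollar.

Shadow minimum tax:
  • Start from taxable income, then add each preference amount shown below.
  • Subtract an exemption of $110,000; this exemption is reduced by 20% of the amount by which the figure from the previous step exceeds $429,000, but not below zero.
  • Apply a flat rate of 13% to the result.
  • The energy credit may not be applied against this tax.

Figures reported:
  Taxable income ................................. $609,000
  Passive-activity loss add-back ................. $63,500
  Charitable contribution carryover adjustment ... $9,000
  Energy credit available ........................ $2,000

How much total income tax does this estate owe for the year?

Shadow minimum tax:
  Adjusted income: $609,000 + $63,500 + $9,000 = $681,500
  Exemption: $110,000 − 20% × ($681,500 − $429,000) = $110,000 − $50,500 = $59,500
  Base: $681,500 − $59,500 = $622,000
  $622,000 × 13% = $80,860

General income tax:
  $199,000 × 14% = $27,860
  $171,000 × 22% = $37,620
  $239,000 × 30% = $71,700
  → $137,180
  Less energy credit $2,000 → $135,180

$135,180 > $80,860, so the general income tax governs.

$135,180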